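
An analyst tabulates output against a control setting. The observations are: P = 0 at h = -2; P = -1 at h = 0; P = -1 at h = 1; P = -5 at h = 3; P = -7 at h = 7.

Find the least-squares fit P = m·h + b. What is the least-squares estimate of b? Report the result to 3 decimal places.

Setting ∂/∂m … = 0 gives: 63·m + 9·b = -65;  9·m + 5·b = -14.
Eliminating b: 5·(row 1) − 9·(row 2) gives 234·m = 5·(-65) − 9·(-14) = -199, so m = -199/234.
Then b = ((-14) − 9·(-199/234))/5 = -33/26.

b = -1.269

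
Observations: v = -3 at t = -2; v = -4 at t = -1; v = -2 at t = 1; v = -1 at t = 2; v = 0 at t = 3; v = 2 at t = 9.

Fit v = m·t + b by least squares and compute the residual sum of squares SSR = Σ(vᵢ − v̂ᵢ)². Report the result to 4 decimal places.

SSR = 2.2807

Compute the Gram sums: Σt·t = 100, Σt = 12, Σ1 = 6.
And Σt·v = 24, Σv = -8.
AᵀA·[m, b]ᵀ = Aᵀv becomes [[100, 12]; [12, 6]]·[m, b]ᵀ = [24, -8]ᵀ.
Determinant 100·6 − 12² = 456.
m = (24·6 − 12·(-8))/456 = 10/19; b = (100·(-8) − 12·24)/456 = -136/57.
Residuals: 25/57, -62/57, -8/57, 1/3, 46/57, -20/57; SSR = 130/57.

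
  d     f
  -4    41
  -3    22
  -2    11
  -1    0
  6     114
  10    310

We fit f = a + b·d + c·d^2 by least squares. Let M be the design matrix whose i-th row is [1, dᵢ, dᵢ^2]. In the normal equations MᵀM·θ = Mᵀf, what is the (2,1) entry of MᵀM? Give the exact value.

Row 2 ↔ basis d, column 1 ↔ basis 1, so (MᵀM)_{2,1} = Σᵢ d = (-4)·(1) + (-3)·(1) + (-2)·(1) + (-1)·(1) + (6)·(1) + (10)·(1) = 6.

6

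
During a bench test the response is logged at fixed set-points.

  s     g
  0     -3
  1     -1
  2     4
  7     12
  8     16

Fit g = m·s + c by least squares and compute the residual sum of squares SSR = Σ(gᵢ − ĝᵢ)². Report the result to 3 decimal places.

Entries of AᵀA: Σs·s = 118, Σs = 18, Σ1 = 5.
Right-hand side: Σs·g = 219, Σg = 28.
So AᵀA·[m, c]ᵀ = Aᵀg: [[118, 18]; [18, 5]]·[m, c]ᵀ = [219, 28]ᵀ.
det = 118·5 − 18² = 266.
m = (219·5 − 18·28)/266 = 591/266; c = (118·28 − 18·219)/266 = -319/133.
Residuals: -80/133, -219/266, 260/133, -307/266, 83/133; SSR = 1751/266.

SSR = 6.583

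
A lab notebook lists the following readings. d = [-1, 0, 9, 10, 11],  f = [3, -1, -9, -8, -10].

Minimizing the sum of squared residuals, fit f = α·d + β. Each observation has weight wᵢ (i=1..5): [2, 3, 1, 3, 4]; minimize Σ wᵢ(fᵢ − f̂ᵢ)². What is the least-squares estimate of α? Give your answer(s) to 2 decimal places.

α = -0.91

Entries of XᵀWX: Σwᵢ·d·d = 867, Σwᵢ·d = 81, Σwᵢ·1 = 13.
And Σwᵢ·d·f = -767, Σwᵢ·f = -70.
Normal equations: [[867, 81]; [81, 13]]·[α, β]ᵀ = [-767, -70]ᵀ.
det = 867·13 − 81² = 4710.
α = ((-767)·13 − 81·(-70))/4710 = -4301/4710; β = (867·(-70) − 81·(-767))/4710 = 479/1570.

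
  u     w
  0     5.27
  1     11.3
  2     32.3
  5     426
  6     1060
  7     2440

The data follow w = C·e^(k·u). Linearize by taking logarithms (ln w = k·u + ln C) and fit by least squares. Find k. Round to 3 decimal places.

Let Y = ln w. Fitting Y = k·u + ln C by least squares:
AᵀA = [[115.0000, 21.0000]; [21.0000, 6]], rhs = [136.0416, 28.3821]ᵀ  (here Σu = 21.0000, Σ(u)² = 115.0000, Σln w = 28.3821, Σu·ln w = 136.0416).
Slope k = (n·Σu·ln w − Σu·Σln w)/(n·Σ(u)² − (Σu)²) = (6·136.0416 − 21.0000·28.3821)/249.0000 = 0.88444; ln C = (Σln w − k·Σu)/n = 1.63482.

k = 0.884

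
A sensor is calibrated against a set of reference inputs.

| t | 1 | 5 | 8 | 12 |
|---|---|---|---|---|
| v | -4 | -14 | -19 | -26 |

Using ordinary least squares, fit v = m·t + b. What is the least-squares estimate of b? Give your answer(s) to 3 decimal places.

b = -2.900

With design matrix M, MᵀM = [[234, 26]; [26, 4]] and Mᵀv = [-538, -63]ᵀ.
Eliminating b: 4·(row 1) − 26·(row 2) gives 260·m = 4·(-538) − 26·(-63) = -514, so m = -257/130.
Then b = ((-63) − 26·(-257/130))/4 = -29/10.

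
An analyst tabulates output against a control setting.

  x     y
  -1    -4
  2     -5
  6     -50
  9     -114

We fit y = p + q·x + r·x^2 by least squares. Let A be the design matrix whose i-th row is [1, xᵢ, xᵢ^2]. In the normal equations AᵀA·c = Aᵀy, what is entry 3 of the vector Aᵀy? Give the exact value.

-11058

Entry 3 ↔ basis x^2, so (Aᵀy)_{3} = Σᵢ (x^2)·yᵢ = (1)·(-4) + (4)·(-5) + (36)·(-50) + (81)·(-114) = -11058.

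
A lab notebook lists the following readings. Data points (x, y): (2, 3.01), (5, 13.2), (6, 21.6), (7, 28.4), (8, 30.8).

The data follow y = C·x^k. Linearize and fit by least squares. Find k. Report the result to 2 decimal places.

Linearized form: ln y = k·ln x + ln C. From the 5 transformed points,
Σln x = 8.1197, Σ(ln x)² = 14.3918, Σln y = 13.5288, Σln x·ln y = 24.0611.
Equations: 14.3918·k + 8.1197·ln C = 24.0611;  8.1197·k + 5·ln C = 13.5288.
Slope k = (n·Σln x·ln y − Σln x·Σln y)/(n·Σ(ln x)² − (Σln x)²) = (5·24.0611 − 8.1197·13.5288)/6.0295 = 1.73419; ln C = (Σln y − k·Σln x)/n = -0.11046.

k = 1.73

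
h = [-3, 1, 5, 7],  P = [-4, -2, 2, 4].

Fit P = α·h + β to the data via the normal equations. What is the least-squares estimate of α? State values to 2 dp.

From the data, Σh·h = 84, Σh = 10, Σ1 = 4.
And Σh·P = 48, ΣP = 0.
So AᵀA·[α, β]ᵀ = AᵀP: [[84, 10]; [10, 4]]·[α, β]ᵀ = [48, 0]ᵀ.
Eliminating β: 4·(row 1) − 10·(row 2) gives 236·α = 4·48 − 10·0 = 192, so α = 48/59.
Then β = (0 − 10·(48/59))/4 = -120/59.

α = 0.81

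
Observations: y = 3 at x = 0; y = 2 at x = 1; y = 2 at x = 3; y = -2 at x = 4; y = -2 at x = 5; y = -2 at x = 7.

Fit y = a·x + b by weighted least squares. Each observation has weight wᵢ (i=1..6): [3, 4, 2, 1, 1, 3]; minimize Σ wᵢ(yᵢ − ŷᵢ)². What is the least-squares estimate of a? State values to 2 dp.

Compute the Gram sums: Σwᵢ·x·x = 210, Σwᵢ·x = 40, Σwᵢ·1 = 14.
For AᵀWy: Σwᵢ·x·y = -40, Σwᵢ·y = 11.
Determinant 210·14 − 40² = 1340.
a = ((-40)·14 − 40·11)/1340 = -50/67; b = (210·11 − 40·(-40))/1340 = 391/134.

a = -0.75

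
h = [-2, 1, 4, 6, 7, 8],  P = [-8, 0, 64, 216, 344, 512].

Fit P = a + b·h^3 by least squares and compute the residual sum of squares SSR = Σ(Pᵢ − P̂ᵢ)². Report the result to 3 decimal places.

SSR = 1.465

From the data, Σ1 = 6, Σh^3 = 1128, Σh^3·h^3 = 430610.
And ΣP = 1128, Σh^3·P = 430952.
Determinant 6·430610 − 1128² = 1311276.
a = (1128·430610 − 1128·430952)/1311276 = -32148/109273; b = (6·430952 − 1128·1128)/1311276 = 109444/109273.
Residuals: 33516/109273, -77296/109273, 21204/109273, -4788/109273, 82768/109273, -55404/109273; SSR = 160064/109273.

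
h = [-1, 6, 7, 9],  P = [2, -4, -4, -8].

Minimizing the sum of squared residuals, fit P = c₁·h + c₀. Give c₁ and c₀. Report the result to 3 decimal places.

Setting ∂/∂c₁ … = 0 gives: 167·c₁ + 21·c₀ = -126;  21·c₁ + 4·c₀ = -14.
(Σh·h = 167, Σh = 21, Σ1 = 4, Σh·P = -126, ΣP = -14.)
Δ = 167·4 − 21² = 227.
c₁ = ((-126)·4 − 21·(-14))/227 = -210/227; c₀ = (167·(-14) − 21·(-126))/227 = 308/227.

c₁ = -0.925, c₀ = 1.357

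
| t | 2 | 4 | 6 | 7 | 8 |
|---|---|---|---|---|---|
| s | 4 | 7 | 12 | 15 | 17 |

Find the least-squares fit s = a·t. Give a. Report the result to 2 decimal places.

Compute the Gram sums: Σt·t = 169.
Right-hand side: Σt·s = 349.
Hence a = 349 / 169 ≈ 2.06509.

a = 2.07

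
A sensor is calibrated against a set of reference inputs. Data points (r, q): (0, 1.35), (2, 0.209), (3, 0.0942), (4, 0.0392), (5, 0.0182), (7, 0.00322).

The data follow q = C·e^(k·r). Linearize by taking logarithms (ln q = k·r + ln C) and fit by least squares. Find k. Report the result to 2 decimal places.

k = -0.86

Let Y = ln q. Fitting Y = k·r + ln C by least squares:
Σr = 21.0000, Σ(r)² = 103.0000, Σln q = -16.6114, Σr·ln q = -83.3744.
Equations: 103.0000·k + 21.0000·ln C = -83.3744;  21.0000·k + 6·ln C = -16.6114.
Δ = 103.0000·6 − (21.0000)² = 177.0000; k = (-83.3744·6 − 21.0000·-16.6114)/177.0000 = -0.85540, ln C = (103.0000·-16.6114 − 21.0000·-83.3744)/177.0000 = 0.22534.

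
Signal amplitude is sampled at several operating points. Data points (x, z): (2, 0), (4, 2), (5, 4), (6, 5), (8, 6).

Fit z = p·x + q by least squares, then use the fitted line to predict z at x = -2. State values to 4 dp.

Forming AᵀA = [[145, 25]; [25, 5]] and Aᵀz = [106, 17]ᵀ gives AᵀA·[p, q]ᵀ = Aᵀz.
det = 145·5 − 25² = 100.
p = (106·5 − 25·17)/100 = 21/20; q = (145·17 − 25·106)/100 = -37/20.
At x = -2: ẑ = (21/20)·(-2) + (-37/20)·(1) = -79/20.

ẑ = -3.9500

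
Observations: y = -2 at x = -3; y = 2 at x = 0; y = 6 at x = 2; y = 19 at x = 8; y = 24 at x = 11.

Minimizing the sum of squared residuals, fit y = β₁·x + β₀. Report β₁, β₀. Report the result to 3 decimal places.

β₁ = 1.934, β₀ = 2.838

Entries of AᵀA: Σx·x = 198, Σx = 18, Σ1 = 5.
And Σx·y = 434, Σy = 49.
Eliminating β₀: 5·(row 1) − 18·(row 2) gives 666·β₁ = 5·434 − 18·49 = 1288, so β₁ = 644/333.
Then β₀ = (49 − 18·(644/333))/5 = 105/37.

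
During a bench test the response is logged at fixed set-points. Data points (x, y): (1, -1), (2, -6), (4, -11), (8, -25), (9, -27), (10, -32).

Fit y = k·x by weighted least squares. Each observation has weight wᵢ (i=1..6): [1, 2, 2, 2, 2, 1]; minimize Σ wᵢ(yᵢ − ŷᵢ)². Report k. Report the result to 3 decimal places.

From the data, Σwᵢ·x·x = 431.
For MᵀWy: Σwᵢ·x·y = -1319.
MᵀWM·[k]ᵀ = MᵀWy becomes [[431]]·[k]ᵀ = [-1319]ᵀ.
Hence k = -1319 / 431 ≈ -3.06032.

k = -3.060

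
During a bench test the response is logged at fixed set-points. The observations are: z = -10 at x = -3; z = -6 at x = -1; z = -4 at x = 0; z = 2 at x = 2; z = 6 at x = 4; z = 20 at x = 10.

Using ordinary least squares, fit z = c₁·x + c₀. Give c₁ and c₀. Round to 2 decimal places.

From the data, Σx·x = 130, Σx = 12, Σ1 = 6.
Moment sums: Σx·z = 264, Σz = 8.
Normal equations: [[130, 12]; [12, 6]]·[c₁, c₀]ᵀ = [264, 8]ᵀ.
Eliminating c₀: 6·(row 1) − 12·(row 2) gives 636·c₁ = 6·264 − 12·8 = 1488, so c₁ = 124/53.
Then c₀ = (8 − 12·(124/53))/6 = -532/159.

c₁ = 2.34, c₀ = -3.35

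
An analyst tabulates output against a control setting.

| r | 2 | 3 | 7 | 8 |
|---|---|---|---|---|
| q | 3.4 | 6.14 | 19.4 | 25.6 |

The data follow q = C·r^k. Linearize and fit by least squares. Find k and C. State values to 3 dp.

With ln qᵢ as the transformed response and ln rᵢ as the regressor:
Σln r = 5.8171, Σ(ln r)² = 9.7980, Σln q = 9.2465, Σln r·ln q = 15.3550.
Equations: 9.7980·k + 5.8171·ln C = 15.3550;  5.8171·k + 4·ln C = 9.2465.
Δ = 9.7980·4 − (5.8171)² = 5.3534; k = (15.3550·4 − 5.8171·9.2465)/5.3534 = 1.42567, ln C = (9.7980·9.2465 − 5.8171·15.3550)/5.3534 = 0.23829, so C = exp(0.23829) = 1.26908.

k = 1.426, C = 1.269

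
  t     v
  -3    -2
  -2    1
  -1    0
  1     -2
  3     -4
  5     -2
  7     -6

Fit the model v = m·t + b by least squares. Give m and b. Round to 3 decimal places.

m = -0.485, b = -1.451

AᵀA·[m, b]ᵀ = Aᵀv reads: 98·m + 10·b = -62;  10·m + 7·b = -15.
Determinant 98·7 − 10² = 586.
m = ((-62)·7 − 10·(-15))/586 = -142/293; b = (98·(-15) − 10·(-62))/586 = -425/293.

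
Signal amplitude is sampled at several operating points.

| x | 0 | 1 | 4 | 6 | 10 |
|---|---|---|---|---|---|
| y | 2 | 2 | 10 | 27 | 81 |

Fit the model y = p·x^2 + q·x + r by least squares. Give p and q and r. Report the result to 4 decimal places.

p = 0.9610, q = -1.7273, r = 2.2468

Sums needed: Σx^2·x^2 = 11553, Σx^2·x = 1281, Σx^2 = 153, Σx·x = 153, Σx = 21, Σ1 = 5.
And Σx^2·y = 9234, Σx·y = 1014, Σy = 122.
Normal equations: [[11553, 1281, 153]; [1281, 153, 21]; [153, 21, 5]]·[p, q, r]ᵀ = [9234, 1014, 122]ᵀ.
Inverting the 3×3 Gram matrix, [p, q, r]ᵀ = [74/77, -19/11, 173/77]ᵀ.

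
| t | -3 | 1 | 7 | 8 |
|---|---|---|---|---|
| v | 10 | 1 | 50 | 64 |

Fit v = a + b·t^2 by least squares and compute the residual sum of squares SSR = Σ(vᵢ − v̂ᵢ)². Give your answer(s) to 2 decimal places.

Forming XᵀX = [[4, 123]; [123, 6579]] and Xᵀv = [125, 6637]ᵀ gives XᵀX·[a, b]ᵀ = Xᵀv.
det = 4·6579 − 123² = 11187.
a = (125·6579 − 123·6637)/11187 = 2008/3729; b = (4·6637 − 123·125)/11187 = 11173/11187.
Residuals: 1763/3729, -6010/11187, 5849/11187, -5128/11187; SSR = 11138/11187.

SSR = 1.00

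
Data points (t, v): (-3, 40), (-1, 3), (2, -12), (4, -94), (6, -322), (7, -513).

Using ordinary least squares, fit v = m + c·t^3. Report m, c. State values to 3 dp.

m = 0.682, c = -1.496

Normal-equation sums: Σ1 = 6, Σt^3 = 603, Σt^3·t^3 = 169195.
And Σv = -898, Σt^3·v = -252706.
So AᵀA·[m, c]ᵀ = Aᵀv: [[6, 603]; [603, 169195]]·[m, c]ᵀ = [-898, -252706]ᵀ.
Eliminating c: 169195·(row 1) − 603·(row 2) gives 651561·m = 169195·(-898) − 603·(-252706) = 444608, so m = 444608/651561.
Then c = ((-252706) − 603·(444608/651561))/169195 = -324914/217187.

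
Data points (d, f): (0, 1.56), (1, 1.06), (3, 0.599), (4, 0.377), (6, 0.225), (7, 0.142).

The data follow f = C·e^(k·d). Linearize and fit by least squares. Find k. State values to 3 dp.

k = -0.333

With ln fᵢ as the transformed response and dᵢ as the regressor:
Over the data: Σd = 21.0000, Σ(d)² = 111.0000, Σln f = -4.4286, Σd·ln f = -27.9947.
Normal system: [[111.0000, 21.0000]; [21.0000, 6]]·[k, ln C]ᵀ = [-27.9947, -4.4286]ᵀ.
Slope k = (n·Σd·ln f − Σd·Σln f)/(n·Σ(d)² − (Σd)²) = (6·-27.9947 − 21.0000·-4.4286)/225.0000 = -0.33319; ln C = (Σln f − k·Σd)/n = 0.42804.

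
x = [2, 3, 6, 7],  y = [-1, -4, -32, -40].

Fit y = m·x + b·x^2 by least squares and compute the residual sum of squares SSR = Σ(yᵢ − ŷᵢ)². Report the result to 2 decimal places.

SSR = 11.16

The normal system AᵀA·[m, b]ᵀ = Aᵀy is [[98, 594]; [594, 3794]]·[m, b]ᵀ = [-486, -3152]ᵀ.
det = 98·3794 − 594² = 18976.
m = ((-486)·3794 − 594·(-3152))/18976 = 7101/4744; b = (98·(-3152) − 594·(-486))/18976 = -5053/4744.
Residuals: 633/2372, 2599/2372, -6253/2372, 4065/2372; SSR = 26467/2372.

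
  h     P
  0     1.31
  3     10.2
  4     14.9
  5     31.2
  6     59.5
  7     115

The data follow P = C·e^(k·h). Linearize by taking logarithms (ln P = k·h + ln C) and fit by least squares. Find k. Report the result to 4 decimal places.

Linearized form: ln P = k·h + ln C. From the 6 transformed points,
Σh = 25.0000, Σ(h)² = 135.0000, Σln P = 17.5651, Σh·ln P = 92.7051.
Normal system: [[135.0000, 25.0000]; [25.0000, 6]]·[k, ln C]ᵀ = [92.7051, 17.5651]ᵀ.
Δ = 135.0000·6 − (25.0000)² = 185.0000; k = (92.7051·6 − 25.0000·17.5651)/185.0000 = 0.63299, ln C = (135.0000·17.5651 − 25.0000·92.7051)/185.0000 = 0.29006.

k = 0.6330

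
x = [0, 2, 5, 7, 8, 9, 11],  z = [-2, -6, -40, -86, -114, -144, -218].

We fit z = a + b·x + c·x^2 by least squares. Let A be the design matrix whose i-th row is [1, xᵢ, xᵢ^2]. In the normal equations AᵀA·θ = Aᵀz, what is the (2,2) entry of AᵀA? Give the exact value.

344

Row 2 ↔ basis x, column 2 ↔ basis x, so (AᵀA)_{2,2} = Σᵢ (x)·(x) = (0)·(0) + (2)·(2) + (5)·(5) + (7)·(7) + (8)·(8) + (9)·(9) + (11)·(11) = 344.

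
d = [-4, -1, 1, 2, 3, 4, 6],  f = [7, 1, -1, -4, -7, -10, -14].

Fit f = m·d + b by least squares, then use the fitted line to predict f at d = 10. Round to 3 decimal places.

Sums needed: Σd·d = 83, Σd = 11, Σ1 = 7.
And Σd·f = -183, Σf = -28.
Normal equations: [[83, 11]; [11, 7]]·[m, b]ᵀ = [-183, -28]ᵀ.
Determinant 83·7 − 11² = 460.
m = ((-183)·7 − 11·(-28))/460 = -973/460; b = (83·(-28) − 11·(-183))/460 = -311/460.
At d = 10: f̂ = (-973/460)·(10) + (-311/460)·(1) = -10041/460.

f̂ = -21.828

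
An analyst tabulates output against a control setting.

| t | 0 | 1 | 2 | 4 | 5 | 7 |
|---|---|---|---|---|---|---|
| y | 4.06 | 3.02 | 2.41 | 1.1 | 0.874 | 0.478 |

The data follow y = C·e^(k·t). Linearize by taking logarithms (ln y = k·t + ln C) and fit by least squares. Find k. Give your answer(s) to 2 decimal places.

k = -0.31

Taking logs, ln y = k·t + ln C, so regress ln y on t.
Sums: Σt = 19.0000, Σ(t)² = 95.0000, Σln y = 2.6086, Σt·ln y = -2.5946.
Normal system: [[95.0000, 19.0000]; [19.0000, 6]]·[k, ln C]ᵀ = [-2.5946, 2.6086]ᵀ.
Δ = 95.0000·6 − (19.0000)² = 209.0000; k = (-2.5946·6 − 19.0000·2.6086)/209.0000 = -0.31163, ln C = (95.0000·2.6086 − 19.0000·-2.5946)/209.0000 = 1.42158.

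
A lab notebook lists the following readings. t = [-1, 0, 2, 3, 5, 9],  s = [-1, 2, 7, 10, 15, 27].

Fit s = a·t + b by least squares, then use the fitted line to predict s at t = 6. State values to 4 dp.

ŝ = 18.3182

AᵀA·[a, b]ᵀ = Aᵀs reads: 120·a + 18·b = 363;  18·a + 6·b = 60.
Δ = 120·6 − 18² = 396.
a = (363·6 − 18·60)/396 = 61/22; b = (120·60 − 18·363)/396 = 37/22.
At t = 6: ŝ = (61/22)·(6) + (37/22)·(1) = 403/22.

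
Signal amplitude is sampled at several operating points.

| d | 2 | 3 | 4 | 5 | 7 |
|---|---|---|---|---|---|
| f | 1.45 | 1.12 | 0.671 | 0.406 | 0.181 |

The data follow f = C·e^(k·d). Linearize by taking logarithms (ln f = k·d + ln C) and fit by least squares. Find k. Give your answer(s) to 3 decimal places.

k = -0.431

Let Y = ln f. Fitting Y = k·d + ln C by least squares:
Σd = 21.0000, Σ(d)² = 103.0000, Σln f = -2.5248, Σd·ln f = -16.9846.
Equations: 103.0000·k + 21.0000·ln C = -16.9846;  21.0000·k + 5·ln C = -2.5248.
Solving (det = 74.0000): k = -0.43113, ln C = 1.30578.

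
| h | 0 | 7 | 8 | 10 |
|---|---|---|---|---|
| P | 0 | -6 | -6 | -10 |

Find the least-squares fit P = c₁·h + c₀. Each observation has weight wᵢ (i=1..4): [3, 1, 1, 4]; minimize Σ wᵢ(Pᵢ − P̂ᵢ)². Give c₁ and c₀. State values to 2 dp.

c₁ = -0.97, c₀ = 0.17

Normal-equation sums: Σwᵢ·h·h = 513, Σwᵢ·h = 55, Σwᵢ·1 = 9.
Moment sums: Σwᵢ·h·P = -490, Σwᵢ·P = -52.
Normal equations: [[513, 55]; [55, 9]]·[c₁, c₀]ᵀ = [-490, -52]ᵀ.
Determinant 513·9 − 55² = 1592.
c₁ = ((-490)·9 − 55·(-52))/1592 = -775/796; c₀ = (513·(-52) − 55·(-490))/1592 = 137/796.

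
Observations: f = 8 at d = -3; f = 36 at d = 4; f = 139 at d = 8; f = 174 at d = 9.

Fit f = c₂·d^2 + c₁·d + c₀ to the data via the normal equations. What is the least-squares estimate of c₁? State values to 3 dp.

Setting ∂/∂c₂ … = 0 gives: 10994·c₂ + 1278·c₁ + 170·c₀ = 23638;  1278·c₂ + 170·c₁ + 18·c₀ = 2798;  170·c₂ + 18·c₁ + 4·c₀ = 357.
(Σd^2·d^2 = 10994, Σd^2·d = 1278, Σd^2 = 170, Σd·d = 170, Σd = 18, Σ1 = 4, Σd^2·f = 23638, Σd·f = 2798, Σf = 357.)
Solving the 3×3 system (Gaussian elimination) gives c₂ = 71095/36136, c₁ = 73981/36136, c₀ = -64657/18068.

c₁ = 2.047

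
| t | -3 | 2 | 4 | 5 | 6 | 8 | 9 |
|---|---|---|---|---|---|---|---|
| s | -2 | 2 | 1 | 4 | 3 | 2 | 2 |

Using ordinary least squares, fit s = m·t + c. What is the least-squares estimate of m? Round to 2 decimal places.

The normal system AᵀA·[m, c]ᵀ = Aᵀs is [[235, 31]; [31, 7]]·[m, c]ᵀ = [86, 12]ᵀ.
Determinant 235·7 − 31² = 684.
m = (86·7 − 31·12)/684 = 115/342; c = (235·12 − 31·86)/684 = 77/342.

m = 0.34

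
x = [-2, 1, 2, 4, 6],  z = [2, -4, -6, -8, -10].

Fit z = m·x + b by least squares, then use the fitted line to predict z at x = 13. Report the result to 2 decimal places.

ẑ = -21.28

Compute the Gram sums: Σx·x = 61, Σx = 11, Σ1 = 5.
Right-hand side: Σx·z = -112, Σz = -26.
So MᵀM·[m, b]ᵀ = Mᵀz: [[61, 11]; [11, 5]]·[m, b]ᵀ = [-112, -26]ᵀ.
Eliminating b: 5·(row 1) − 11·(row 2) gives 184·m = 5·(-112) − 11·(-26) = -274, so m = -137/92.
Then b = ((-26) − 11·(-137/92))/5 = -177/92.
At x = 13: ẑ = (-137/92)·(13) + (-177/92)·(1) = -979/46.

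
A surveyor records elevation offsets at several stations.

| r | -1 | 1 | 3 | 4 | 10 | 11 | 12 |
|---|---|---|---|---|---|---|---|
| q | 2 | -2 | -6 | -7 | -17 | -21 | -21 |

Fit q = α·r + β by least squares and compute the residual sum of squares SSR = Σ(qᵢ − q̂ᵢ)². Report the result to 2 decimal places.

SSR = 3.24

Forming XᵀX = [[392, 40]; [40, 7]] and Xᵀq = [-703, -72]ᵀ gives XᵀX·[α, β]ᵀ = Xᵀq.
det = 392·7 − 40² = 1144.
α = ((-703)·7 − 40·(-72))/1144 = -157/88; β = (392·(-72) − 40·(-703))/1144 = -1/11.
Residuals: 27/88, -1/8, -49/88, 5/22, 41/44, -113/88, 1/2; SSR = 285/88.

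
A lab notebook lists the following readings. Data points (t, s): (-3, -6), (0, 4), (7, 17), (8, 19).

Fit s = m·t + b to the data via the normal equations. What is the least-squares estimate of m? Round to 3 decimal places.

Entries of AᵀA: Σt·t = 122, Σt = 12, Σ1 = 4.
Right-hand side: Σt·s = 289, Σs = 34.
AᵀA·[m, b]ᵀ = Aᵀs becomes [[122, 12]; [12, 4]]·[m, b]ᵀ = [289, 34]ᵀ.
Eliminating b: 4·(row 1) − 12·(row 2) gives 344·m = 4·289 − 12·34 = 748, so m = 187/86.
Then b = (34 − 12·(187/86))/4 = 85/43.

m = 2.174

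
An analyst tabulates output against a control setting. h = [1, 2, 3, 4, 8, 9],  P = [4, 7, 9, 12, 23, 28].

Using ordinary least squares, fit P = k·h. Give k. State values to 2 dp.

With design matrix A, AᵀA = [[175]] and AᵀP = [529]ᵀ.
k = 529/175 = 3.02286.

k = 3.02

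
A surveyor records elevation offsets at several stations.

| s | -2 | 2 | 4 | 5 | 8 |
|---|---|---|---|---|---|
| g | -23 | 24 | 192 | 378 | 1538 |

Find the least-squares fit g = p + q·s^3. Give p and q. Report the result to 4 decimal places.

Setting ∂/∂p … = 0 gives: 5·p + 701·q = 2109;  701·p + 281993·q = 847370.
(Σ1 = 5, Σs^3 = 701, Σs^3·s^3 = 281993, Σg = 2109, Σs^3·g = 847370.)
Eliminating q: 281993·(row 1) − 701·(row 2) gives 918564·p = 281993·2109 − 701·847370 = 716867, so p = 716867/918564.
Then q = (847370 − 701·(716867/918564))/281993 = 2758441/918564.

p = 0.7804, q = 3.0030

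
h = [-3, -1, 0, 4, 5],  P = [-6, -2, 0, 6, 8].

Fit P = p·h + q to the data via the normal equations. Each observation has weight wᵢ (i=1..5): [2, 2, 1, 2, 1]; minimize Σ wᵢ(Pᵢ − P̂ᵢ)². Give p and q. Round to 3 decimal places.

p = 1.699, q = -0.562

Entries of AᵀWA: Σwᵢ·h·h = 77, Σwᵢ·h = 5, Σwᵢ·1 = 8.
Moment sums: Σwᵢ·h·P = 128, Σwᵢ·P = 4.
AᵀWA·[p, q]ᵀ = AᵀWP becomes [[77, 5]; [5, 8]]·[p, q]ᵀ = [128, 4]ᵀ.
det = 77·8 − 5² = 591.
p = (128·8 − 5·4)/591 = 1004/591; q = (77·4 − 5·128)/591 = -332/591.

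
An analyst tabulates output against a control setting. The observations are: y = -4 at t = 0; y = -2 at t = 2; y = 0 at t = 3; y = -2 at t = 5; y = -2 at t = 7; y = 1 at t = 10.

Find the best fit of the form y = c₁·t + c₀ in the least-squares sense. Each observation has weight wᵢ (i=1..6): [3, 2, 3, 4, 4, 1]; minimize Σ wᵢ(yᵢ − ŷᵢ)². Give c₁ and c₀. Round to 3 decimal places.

Sums needed: Σwᵢ·t·t = 431, Σwᵢ·t = 71, Σwᵢ·1 = 17.
Moment sums: Σwᵢ·t·y = -94, Σwᵢ·y = -31.
So MᵀWM·[c₁, c₀]ᵀ = MᵀWy: [[431, 71]; [71, 17]]·[c₁, c₀]ᵀ = [-94, -31]ᵀ.
Eliminating c₀: 17·(row 1) − 71·(row 2) gives 2286·c₁ = 17·(-94) − 71·(-31) = 603, so c₁ = 67/254.
Then c₀ = ((-31) − 71·(67/254))/17 = -743/254.

c₁ = 0.264, c₀ = -2.925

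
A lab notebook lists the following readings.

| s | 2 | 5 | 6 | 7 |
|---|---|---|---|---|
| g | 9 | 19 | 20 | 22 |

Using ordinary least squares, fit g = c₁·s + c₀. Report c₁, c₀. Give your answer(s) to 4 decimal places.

c₁ = 2.6429, c₀ = 4.2857

Setting ∂/∂c₁ … = 0 gives: 114·c₁ + 20·c₀ = 387;  20·c₁ + 4·c₀ = 70.
(Σs·s = 114, Σs = 20, Σ1 = 4, Σs·g = 387, Σg = 70.)
Eliminating c₀: 4·(row 1) − 20·(row 2) gives 56·c₁ = 4·387 − 20·70 = 148, so c₁ = 37/14.
Then c₀ = (70 − 20·(37/14))/4 = 30/7.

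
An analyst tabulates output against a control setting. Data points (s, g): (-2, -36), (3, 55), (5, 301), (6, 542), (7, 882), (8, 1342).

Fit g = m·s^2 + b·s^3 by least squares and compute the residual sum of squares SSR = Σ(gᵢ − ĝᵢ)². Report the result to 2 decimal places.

SSR = 2.19

The normal equations are: 8515·m + 60687·b = 156494;  60687·m + 442867·b = 1146100.
(Σs^2·s^2 = 8515, Σs^2·s^3 = 60687, Σs^3·s^3 = 442867, Σs^2·g = 156494, Σs^3·g = 1146100.)
Eliminating b: 442867·(row 1) − 60687·(row 2) gives 88100536·m = 442867·156494 − 60687·1146100 = -247342402, so m = -123671201/44050268.
Then b = (1146100 − 60687·(-123671201/44050268))/442867 = 130945061/44050268.
Residuals: -10891089/11012567, 144451/22025134, -4305483/11012567, 10818829/11012567, -965349/22025134, -3363678/11012567; SSR = 48263513/22025134.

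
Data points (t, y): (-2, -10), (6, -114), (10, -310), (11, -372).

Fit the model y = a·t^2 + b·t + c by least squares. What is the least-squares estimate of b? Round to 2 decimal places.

b = -1.15

MᵀM·[a, b, c]ᵀ = Mᵀy reads: 25953·a + 2539·b + 261·c = -80156;  2539·a + 261·b + 25·c = -7856;  261·a + 25·b + 4·c = -806.
(Σt^2·t^2 = 25953, Σt^2·t = 2539, Σt^2 = 261, Σt·t = 261, Σt = 25, Σ1 = 4, Σt^2·y = -80156, Σt·y = -7856, Σy = -806.)
Solving the 3×3 system (Gaussian elimination) gives a = -41111/13831, b = -15887/13831, c = -5160/13831.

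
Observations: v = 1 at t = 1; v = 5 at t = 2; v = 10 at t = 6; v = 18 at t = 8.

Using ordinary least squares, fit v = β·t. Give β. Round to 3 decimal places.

Compute the Gram sums: Σt·t = 105.
Moment sums: Σt·v = 215.
Normal equations: [[105]]·[β]ᵀ = [215]ᵀ.
Hence β = 215 / 105 ≈ 2.04762.

β = 2.048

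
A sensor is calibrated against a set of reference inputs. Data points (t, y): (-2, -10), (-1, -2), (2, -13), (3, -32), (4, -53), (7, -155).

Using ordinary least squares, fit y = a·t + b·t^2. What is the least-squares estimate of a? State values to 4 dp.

a = -1.1731

Entries of AᵀA: Σt·t = 83, Σt·t^2 = 433, Σt^2·t^2 = 2771.
And Σt·y = -1397, Σt^2·y = -8825.
AᵀA·[a, b]ᵀ = Aᵀy becomes [[83, 433]; [433, 2771]]·[a, b]ᵀ = [-1397, -8825]ᵀ.
Determinant 83·2771 − 433² = 42504.
a = ((-1397)·2771 − 433·(-8825))/42504 = -24931/21252; b = (83·(-8825) − 433·(-1397))/42504 = -63787/21252.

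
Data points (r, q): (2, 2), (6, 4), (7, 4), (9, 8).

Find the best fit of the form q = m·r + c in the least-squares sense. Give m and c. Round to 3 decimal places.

AᵀA·[m, c]ᵀ = Aᵀq reads: 170·m + 24·c = 128;  24·m + 4·c = 18.
(Σr·r = 170, Σr = 24, Σ1 = 4, Σr·q = 128, Σq = 18.)
Eliminating c: 4·(row 1) − 24·(row 2) gives 104·m = 4·128 − 24·18 = 80, so m = 10/13.
Then c = (18 − 24·(10/13))/4 = -3/26.

m = 0.769, c = -0.115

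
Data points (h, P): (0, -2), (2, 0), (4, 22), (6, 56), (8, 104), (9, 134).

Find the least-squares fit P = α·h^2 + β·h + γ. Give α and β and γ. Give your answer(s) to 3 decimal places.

α = 1.843, β = -1.369, γ = -2.799

The normal equations are: 12225·α + 1529·β + 201·γ = 19878;  1529·α + 201·β + 29·γ = 2462;  201·α + 29·β + 6·γ = 314.
(Σh^2·h^2 = 12225, Σh^2·h = 1529, Σh^2 = 201, Σh·h = 201, Σh = 29, Σ1 = 6, Σh^2·P = 19878, Σh·P = 2462, ΣP = 314.)
Row-reducing yields α = 6431/3489, β = -7959/5815, γ = -48832/17445.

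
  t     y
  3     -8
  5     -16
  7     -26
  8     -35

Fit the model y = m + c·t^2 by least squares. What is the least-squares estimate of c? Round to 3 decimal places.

c = -0.479

The normal system MᵀM·[m, c]ᵀ = Mᵀy is [[4, 147]; [147, 7203]]·[m, c]ᵀ = [-85, -3986]ᵀ.
Eliminating c: 7203·(row 1) − 147·(row 2) gives 7203·m = 7203·(-85) − 147·(-3986) = -26313, so m = -179/49.
Then c = ((-3986) − 147·(-179/49))/7203 = -3449/7203.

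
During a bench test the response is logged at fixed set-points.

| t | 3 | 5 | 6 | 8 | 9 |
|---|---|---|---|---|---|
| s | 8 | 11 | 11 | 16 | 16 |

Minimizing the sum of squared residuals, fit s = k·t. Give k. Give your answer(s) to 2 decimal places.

Entries of XᵀX: Σt·t = 215.
For Xᵀs: Σt·s = 417.
Normal equations: [[215]]·[k]ᵀ = [417]ᵀ.
Hence k = 417 / 215 ≈ 1.93953.

k = 1.94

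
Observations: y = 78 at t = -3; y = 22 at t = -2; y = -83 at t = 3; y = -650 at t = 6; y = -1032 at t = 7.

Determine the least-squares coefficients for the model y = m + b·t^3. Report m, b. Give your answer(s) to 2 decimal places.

Setting ∂/∂m … = 0 gives: 5·m + 551·b = -1665;  551·m + 165827·b = -498899.
det = 5·165827 − 551² = 525534.
m = ((-1665)·165827 − 551·(-498899))/525534 = -604303/262767; b = (5·(-498899) − 551·(-1665))/525534 = -788540/262767.

m = -2.30, b = -3.00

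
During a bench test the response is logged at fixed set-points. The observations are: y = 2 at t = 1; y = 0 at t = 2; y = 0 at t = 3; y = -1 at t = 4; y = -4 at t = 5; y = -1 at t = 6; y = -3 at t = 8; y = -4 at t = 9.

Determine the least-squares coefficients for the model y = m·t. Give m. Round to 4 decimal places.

Entries of MᵀM: Σt·t = 236.
And Σt·y = -88.
So MᵀM·[m]ᵀ = Mᵀy: [[236]]·[m]ᵀ = [-88]ᵀ.
m = (-88)/236 = -0.372881.

m = -0.3729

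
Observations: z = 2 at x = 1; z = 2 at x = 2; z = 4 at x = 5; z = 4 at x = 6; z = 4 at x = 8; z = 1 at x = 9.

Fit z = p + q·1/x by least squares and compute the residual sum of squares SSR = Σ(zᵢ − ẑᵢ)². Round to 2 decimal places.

SSR = 7.56

The normal system MᵀM·[p, q]ᵀ = Mᵀz is [[6, 757/360]; [757/360, 174409/129600]]·[p, q]ᵀ = [17, 457/90]ᵀ.
Eliminating q: (174409/129600)·(row 1) − (757/360)·(row 2) gives (94681/25920)·p = (174409/129600)·17 − (757/360)·(457/90) = 1581157/129600, so p = 1581157/473405.
Then q = ((457/90) − (757/360)·(1581157/473405))/(174409/129600) = -136872/94681.
Residuals: 50013/473405, -292167/473405, 89867/94681, 426523/473405, 398008/473405, -1031712/473405; SSR = 3579444/473405.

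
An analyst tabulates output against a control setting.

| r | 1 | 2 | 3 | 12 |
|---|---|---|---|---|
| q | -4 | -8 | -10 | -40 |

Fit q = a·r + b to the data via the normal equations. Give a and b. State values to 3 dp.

From the data, Σr·r = 158, Σr = 18, Σ1 = 4.
Moment sums: Σr·q = -530, Σq = -62.
So AᵀA·[a, b]ᵀ = Aᵀq: [[158, 18]; [18, 4]]·[a, b]ᵀ = [-530, -62]ᵀ.
Eliminating b: 4·(row 1) − 18·(row 2) gives 308·a = 4·(-530) − 18·(-62) = -1004, so a = -251/77.
Then b = ((-62) − 18·(-251/77))/4 = -64/77.

a = -3.260, b = -0.831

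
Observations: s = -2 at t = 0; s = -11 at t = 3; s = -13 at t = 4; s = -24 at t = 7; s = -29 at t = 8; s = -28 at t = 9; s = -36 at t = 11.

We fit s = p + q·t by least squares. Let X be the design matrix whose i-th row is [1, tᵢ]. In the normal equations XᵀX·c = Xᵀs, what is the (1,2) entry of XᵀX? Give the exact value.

42

Row 1 ↔ basis 1, column 2 ↔ basis t, so (XᵀX)_{1,2} = Σᵢ t = (1)·(0) + (1)·(3) + (1)·(4) + (1)·(7) + (1)·(8) + (1)·(9) + (1)·(11) = 42.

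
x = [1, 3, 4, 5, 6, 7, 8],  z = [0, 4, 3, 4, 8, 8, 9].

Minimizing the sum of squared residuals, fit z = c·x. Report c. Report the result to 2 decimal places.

c = 1.10

From the data, Σx·x = 200.
And Σx·z = 220.
Normal equations: [[200]]·[c]ᵀ = [220]ᵀ.
c = 220/200 = 1.1.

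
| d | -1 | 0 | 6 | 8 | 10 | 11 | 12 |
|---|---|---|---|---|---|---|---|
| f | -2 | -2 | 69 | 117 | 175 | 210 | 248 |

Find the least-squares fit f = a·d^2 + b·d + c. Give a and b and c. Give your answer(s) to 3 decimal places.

From the data, Σd^2·d^2 = 50770, Σd^2·d = 4786, Σd^2 = 466, Σd·d = 466, Σd = 46, Σ1 = 7.
For Xᵀf: Σd^2·f = 88592, Σd·f = 8388, Σf = 815.
So XᵀX·[a, b, c]ᵀ = Xᵀf: [[50770, 4786, 466]; [4786, 466, 46]; [466, 46, 7]]·[a, b, c]ᵀ = [88592, 8388, 815]ᵀ.
Solving the 3×3 system (Gaussian elimination) gives a = 28769/19089, b = 50660/19089, c = -25597/19089.

a = 1.507, b = 2.654, c = -1.341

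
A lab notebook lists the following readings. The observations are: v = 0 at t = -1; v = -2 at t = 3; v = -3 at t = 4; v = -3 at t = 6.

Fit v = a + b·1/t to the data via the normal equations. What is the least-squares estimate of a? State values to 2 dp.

Sums needed: Σ1 = 4, Σ1/t = -1/4, Σ1/t·1/t = 173/144.
And Σv = -8, Σ1/t·v = -23/12.
Normal equations: [[4, -1/4]; [-1/4, 173/144]]·[a, b]ᵀ = [-8, -23/12]ᵀ.
Eliminating b: (173/144)·(row 1) − (-1/4)·(row 2) gives (683/144)·a = (173/144)·(-8) − (-1/4)·(-23/12) = -1453/144, so a = -1453/683.
Then b = ((-23/12) − (-1/4)·(-1453/683))/(173/144) = -1392/683.

a = -2.13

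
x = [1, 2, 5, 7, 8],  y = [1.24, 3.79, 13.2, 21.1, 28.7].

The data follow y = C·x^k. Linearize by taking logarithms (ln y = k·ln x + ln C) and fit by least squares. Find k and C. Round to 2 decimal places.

k = 1.47, C = 1.28

With ln yᵢ as the transformed response and ln xᵢ as the regressor:
AᵀA = [[11.1814, 6.3279]; [6.3279, 5]], rhs = [17.9903, 10.5339]ᵀ  (here Σln x = 6.3279, Σ(ln x)² = 11.1814, Σln y = 10.5339, Σln x·ln y = 17.9903).
Slope k = (n·Σln x·ln y − Σln x·Σln y)/(n·Σ(ln x)² − (Σln x)²) = (5·17.9903 − 6.3279·10.5339)/15.8642 = 1.46834; ln C = (Σln y − k·Σln x)/n = 0.24846, so C = exp(0.24846) = 1.28206.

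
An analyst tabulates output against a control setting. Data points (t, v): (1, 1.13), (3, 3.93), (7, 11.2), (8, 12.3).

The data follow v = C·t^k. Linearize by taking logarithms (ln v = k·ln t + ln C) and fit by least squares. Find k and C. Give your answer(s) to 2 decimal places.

k = 1.16, C = 1.12

Linearized form: ln v = k·ln t + ln C. From the 4 transformed points,
Over the data: Σln t = 5.1240, Σ(ln t)² = 9.3176, Σln v = 6.4164, Σln t·ln v = 11.4233.
Normal system: [[9.3176, 5.1240]; [5.1240, 4]]·[k, ln C]ᵀ = [11.4233, 6.4164]ᵀ.
Slope k = (n·Σln t·ln v − Σln t·Σln v)/(n·Σ(ln t)² − (Σln t)²) = (4·11.4233 − 5.1240·6.4164)/11.0154 = 1.16347; ln C = (Σln v − k·Σln t)/n = 0.11370, so C = exp(0.11370) = 1.12042.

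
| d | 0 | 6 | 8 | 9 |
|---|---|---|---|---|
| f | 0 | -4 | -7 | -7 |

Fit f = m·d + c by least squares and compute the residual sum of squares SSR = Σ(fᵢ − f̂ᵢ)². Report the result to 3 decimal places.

Compute the Gram sums: Σd·d = 181, Σd = 23, Σ1 = 4.
Moment sums: Σd·f = -143, Σf = -18.
MᵀM·[m, c]ᵀ = Mᵀf becomes [[181, 23]; [23, 4]]·[m, c]ᵀ = [-143, -18]ᵀ.
det = 181·4 − 23² = 195.
m = ((-143)·4 − 23·(-18))/195 = -158/195; c = (181·(-18) − 23·(-143))/195 = 31/195.
Residuals: -31/195, 137/195, -44/65, 2/15; SSR = 194/195.

SSR = 0.995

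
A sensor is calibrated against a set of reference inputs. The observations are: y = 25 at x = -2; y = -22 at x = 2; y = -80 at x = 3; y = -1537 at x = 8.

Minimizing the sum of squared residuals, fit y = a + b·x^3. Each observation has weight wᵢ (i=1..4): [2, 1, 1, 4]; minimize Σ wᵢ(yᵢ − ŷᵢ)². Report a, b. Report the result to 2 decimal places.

The normal system AᵀWA·[a, b]ᵀ = AᵀWy is [[8, 2067]; [2067, 1049497]]·[a, b]ᵀ = [-6200, -3150512]ᵀ.
det = 8·1049497 − 2067² = 4123487.
a = ((-6200)·1049497 − 2067·(-3150512))/4123487 = 5226904/4123487; b = (8·(-3150512) − 2067·(-6200))/4123487 = -12388696/4123487.

a = 1.27, b = -3.00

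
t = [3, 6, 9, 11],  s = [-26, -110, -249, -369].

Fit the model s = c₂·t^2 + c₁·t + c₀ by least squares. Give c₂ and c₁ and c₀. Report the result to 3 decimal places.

From the data, Σt^2·t^2 = 22579, Σt^2·t = 2303, Σt^2 = 247, Σt·t = 247, Σt = 29, Σ1 = 4.
And Σt^2·s = -69012, Σt·s = -7038, Σs = -754.
AᵀA·[c₂, c₁, c₀]ᵀ = Aᵀs becomes [[22579, 2303, 247]; [2303, 247, 29]; [247, 29, 4]]·[c₂, c₁, c₀]ᵀ = [-69012, -7038, -754]ᵀ.
Row-reducing yields c₂ = -1491/508, c₁ = -2821/1524, c₀ = 4693/762.

c₂ = -2.935, c₁ = -1.851, c₀ = 6.159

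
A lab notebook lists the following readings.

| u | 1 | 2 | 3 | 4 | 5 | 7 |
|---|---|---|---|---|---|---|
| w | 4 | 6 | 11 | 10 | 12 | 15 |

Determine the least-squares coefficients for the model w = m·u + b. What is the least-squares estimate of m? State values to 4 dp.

m = 1.7714

Compute the Gram sums: Σu·u = 104, Σu = 22, Σ1 = 6.
Right-hand side: Σu·w = 254, Σw = 58.
Normal equations: [[104, 22]; [22, 6]]·[m, b]ᵀ = [254, 58]ᵀ.
Eliminating b: 6·(row 1) − 22·(row 2) gives 140·m = 6·254 − 22·58 = 248, so m = 62/35.
Then b = (58 − 22·(62/35))/6 = 111/35.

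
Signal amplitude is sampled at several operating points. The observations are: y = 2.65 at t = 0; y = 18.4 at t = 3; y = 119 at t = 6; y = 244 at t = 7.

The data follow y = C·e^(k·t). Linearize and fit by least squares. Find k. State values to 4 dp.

Let Y = ln y. Fitting Y = k·t + ln C by least squares:
Σt = 16.0000, Σ(t)² = 94.0000, Σln y = 14.1632, Σt·ln y = 75.8920.
Equations: 94.0000·k + 16.0000·ln C = 75.8920;  16.0000·k + 4·ln C = 14.1632.
Slope k = (n·Σt·ln y − Σt·Σln y)/(n·Σ(t)² − (Σt)²) = (4·75.8920 − 16.0000·14.1632)/120.0000 = 0.64131; ln C = (Σln y − k·Σt)/n = 0.97558.

k = 0.6413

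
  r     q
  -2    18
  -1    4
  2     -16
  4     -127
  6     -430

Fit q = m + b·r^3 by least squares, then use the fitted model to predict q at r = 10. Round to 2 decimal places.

Forming XᵀX = [[5, 279]; [279, 50881]] and Xᵀq = [-551, -101284]ᵀ gives XᵀX·[m, b]ᵀ = Xᵀq.
Determinant 5·50881 − 279² = 176564.
m = ((-551)·50881 − 279·(-101284))/176564 = 222805/176564; b = (5·(-101284) − 279·(-551))/176564 = -352691/176564.
At r = 10: q̂ = (222805/176564)·(1) + (-352691/176564)·(1000) = -352468195/176564.

q̂ = -1996.26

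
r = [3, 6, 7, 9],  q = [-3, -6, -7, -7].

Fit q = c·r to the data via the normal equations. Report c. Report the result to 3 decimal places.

Normal-equation sums: Σr·r = 175.
Right-hand side: Σr·q = -157.
XᵀX·[c]ᵀ = Xᵀq becomes [[175]]·[c]ᵀ = [-157]ᵀ.
Hence c = -157 / 175 ≈ -0.897143.

c = -0.897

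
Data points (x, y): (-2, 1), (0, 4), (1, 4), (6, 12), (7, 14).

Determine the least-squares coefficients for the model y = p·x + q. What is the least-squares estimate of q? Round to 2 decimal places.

From the data, Σx·x = 90, Σx = 12, Σ1 = 5.
Moment sums: Σx·y = 172, Σy = 35.
Normal equations: [[90, 12]; [12, 5]]·[p, q]ᵀ = [172, 35]ᵀ.
Eliminating q: 5·(row 1) − 12·(row 2) gives 306·p = 5·172 − 12·35 = 440, so p = 220/153.
Then q = (35 − 12·(220/153))/5 = 181/51.

q = 3.55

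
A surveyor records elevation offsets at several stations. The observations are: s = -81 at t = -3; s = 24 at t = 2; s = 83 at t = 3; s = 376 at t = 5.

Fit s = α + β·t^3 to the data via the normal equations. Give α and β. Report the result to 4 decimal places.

α = 0.5429, β = 3.0062

XᵀX·[α, β]ᵀ = Xᵀs reads: 4·α + 133·β = 402;  133·α + 17147·β = 51620.
(Σ1 = 4, Σt^3 = 133, Σt^3·t^3 = 17147, Σs = 402, Σt^3·s = 51620.)
Eliminating β: 17147·(row 1) − 133·(row 2) gives 50899·α = 17147·402 − 133·51620 = 27634, so α = 27634/50899.
Then β = (51620 − 133·(27634/50899))/17147 = 153014/50899.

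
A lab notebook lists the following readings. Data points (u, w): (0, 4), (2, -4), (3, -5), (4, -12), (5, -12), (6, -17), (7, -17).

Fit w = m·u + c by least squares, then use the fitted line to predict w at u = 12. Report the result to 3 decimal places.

Compute the Gram sums: Σu·u = 139, Σu = 27, Σ1 = 7.
Moment sums: Σu·w = -352, Σw = -63.
So MᵀM·[m, c]ᵀ = Mᵀw: [[139, 27]; [27, 7]]·[m, c]ᵀ = [-352, -63]ᵀ.
Δ = 139·7 − 27² = 244.
m = ((-352)·7 − 27·(-63))/244 = -763/244; c = (139·(-63) − 27·(-352))/244 = 747/244.
At u = 12: ŵ = (-763/244)·(12) + (747/244)·(1) = -8409/244.

ŵ = -34.463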